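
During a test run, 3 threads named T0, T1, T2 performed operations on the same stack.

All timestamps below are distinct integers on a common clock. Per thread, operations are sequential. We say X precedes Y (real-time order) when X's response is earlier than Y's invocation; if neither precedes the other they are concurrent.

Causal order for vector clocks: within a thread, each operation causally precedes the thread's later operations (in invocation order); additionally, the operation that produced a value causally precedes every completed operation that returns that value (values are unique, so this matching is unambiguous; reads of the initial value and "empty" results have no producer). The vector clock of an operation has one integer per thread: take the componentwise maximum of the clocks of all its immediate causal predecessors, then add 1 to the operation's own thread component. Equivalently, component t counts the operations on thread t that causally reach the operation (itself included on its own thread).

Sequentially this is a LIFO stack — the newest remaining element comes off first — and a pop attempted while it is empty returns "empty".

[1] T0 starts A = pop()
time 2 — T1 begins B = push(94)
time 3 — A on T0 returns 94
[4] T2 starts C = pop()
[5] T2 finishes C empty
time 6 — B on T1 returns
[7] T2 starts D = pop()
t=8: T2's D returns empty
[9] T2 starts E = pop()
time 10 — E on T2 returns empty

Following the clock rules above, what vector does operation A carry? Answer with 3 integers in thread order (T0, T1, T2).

no predecessors for C (invoked 4): T2 increments from zero → (0, 0, 1)
no predecessors for B (invoked 2): T1 increments from zero → (0, 1, 0)
from VC(C)=(0, 0, 1), D (invoked 7) maxes components and bumps T2 → (0, 0, 2)
from VC(B)=(0, 1, 0), A (invoked 1) maxes components and bumps T0 → (1, 1, 0)
from VC(D)=(0, 0, 2), E (invoked 9) maxes components and bumps T2 → (0, 0, 3)
target: VC(A) = (1, 1, 0)

(1, 1, 0)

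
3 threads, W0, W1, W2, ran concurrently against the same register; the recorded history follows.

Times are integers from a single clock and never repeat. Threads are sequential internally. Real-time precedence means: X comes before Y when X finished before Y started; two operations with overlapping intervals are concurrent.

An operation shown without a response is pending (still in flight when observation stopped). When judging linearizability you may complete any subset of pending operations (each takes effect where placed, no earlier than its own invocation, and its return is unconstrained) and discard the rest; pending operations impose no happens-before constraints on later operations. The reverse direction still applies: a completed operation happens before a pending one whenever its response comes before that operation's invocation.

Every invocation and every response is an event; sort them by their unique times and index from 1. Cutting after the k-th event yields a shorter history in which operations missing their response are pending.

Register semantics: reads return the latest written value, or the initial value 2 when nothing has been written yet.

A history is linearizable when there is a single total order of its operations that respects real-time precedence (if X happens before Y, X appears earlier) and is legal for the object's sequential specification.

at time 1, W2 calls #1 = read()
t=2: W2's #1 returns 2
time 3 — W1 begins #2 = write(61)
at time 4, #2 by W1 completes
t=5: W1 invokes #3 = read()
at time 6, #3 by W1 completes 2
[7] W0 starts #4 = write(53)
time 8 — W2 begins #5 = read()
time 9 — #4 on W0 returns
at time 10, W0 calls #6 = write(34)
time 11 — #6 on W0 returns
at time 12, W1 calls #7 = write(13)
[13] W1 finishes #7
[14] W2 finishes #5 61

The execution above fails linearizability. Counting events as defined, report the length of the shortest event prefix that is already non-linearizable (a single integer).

events 1..5 are still linearizable — one witness is #1, #2:
after step 1 (#1 read() → 2): value 2
after step 2 (#2 write(61)): value 61
with event 6 included (#3 responding at time 6), all real-time-consistent orders fail
e.g. #1, #2, #3: illegal at step 3, since #3 read() → 2 cannot apply there

6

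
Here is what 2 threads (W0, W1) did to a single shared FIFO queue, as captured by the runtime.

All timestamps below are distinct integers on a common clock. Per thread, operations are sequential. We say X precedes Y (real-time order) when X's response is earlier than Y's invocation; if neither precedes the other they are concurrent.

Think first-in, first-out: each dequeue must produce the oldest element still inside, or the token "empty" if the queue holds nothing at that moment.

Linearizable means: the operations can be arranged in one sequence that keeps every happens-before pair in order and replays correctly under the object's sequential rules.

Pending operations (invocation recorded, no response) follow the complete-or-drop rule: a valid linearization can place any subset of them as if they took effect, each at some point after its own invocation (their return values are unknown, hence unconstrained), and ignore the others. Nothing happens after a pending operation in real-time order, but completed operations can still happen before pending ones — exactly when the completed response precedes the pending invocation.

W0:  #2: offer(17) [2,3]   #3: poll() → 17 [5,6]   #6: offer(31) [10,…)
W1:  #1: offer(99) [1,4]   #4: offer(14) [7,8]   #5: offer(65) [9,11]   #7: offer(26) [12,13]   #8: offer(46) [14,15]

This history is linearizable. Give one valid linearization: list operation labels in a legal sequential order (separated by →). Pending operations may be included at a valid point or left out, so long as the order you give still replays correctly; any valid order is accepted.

1. #2 offer(17), leaving queue <17>
2. #1 offer(99), leaving queue <17,99>
3. #3 poll() → 17, leaving queue <99>
4. #4 offer(14), leaving queue <99,14>
5. #5 offer(65), leaving queue <99,14,65>
6. #6 offer(31) (pending, included), leaving queue <99,14,65,31>
7. #7 offer(26), leaving queue <99,14,65,31,26>
8. #8 offer(46), leaving queue <99,14,65,31,26,46>

#2 → #1 → #3 → #4 → #5 → #6 → #7 → #8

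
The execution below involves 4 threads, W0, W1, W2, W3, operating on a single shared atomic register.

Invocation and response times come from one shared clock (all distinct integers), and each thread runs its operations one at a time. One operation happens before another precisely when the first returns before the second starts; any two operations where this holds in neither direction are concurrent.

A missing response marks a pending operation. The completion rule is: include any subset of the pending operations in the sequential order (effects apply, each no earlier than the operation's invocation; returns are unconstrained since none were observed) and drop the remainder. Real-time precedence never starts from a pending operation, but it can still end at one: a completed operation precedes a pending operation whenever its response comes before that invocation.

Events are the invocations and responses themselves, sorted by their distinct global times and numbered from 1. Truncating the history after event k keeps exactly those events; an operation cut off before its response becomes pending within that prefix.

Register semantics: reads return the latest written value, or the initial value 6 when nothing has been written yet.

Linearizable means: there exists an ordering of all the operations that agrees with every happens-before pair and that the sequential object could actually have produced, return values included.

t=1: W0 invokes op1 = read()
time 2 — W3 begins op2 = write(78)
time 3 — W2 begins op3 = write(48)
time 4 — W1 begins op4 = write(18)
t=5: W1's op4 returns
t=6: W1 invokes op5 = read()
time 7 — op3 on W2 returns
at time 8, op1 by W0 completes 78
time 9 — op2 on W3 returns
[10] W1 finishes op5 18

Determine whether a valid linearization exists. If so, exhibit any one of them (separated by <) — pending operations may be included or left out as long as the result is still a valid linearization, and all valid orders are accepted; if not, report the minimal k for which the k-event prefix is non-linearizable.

step 1: op2 write(78) — value 78
step 2: op1 read() → 78 — value 78
step 3: op3 write(48) — value 48
step 4: op4 write(18) — value 18
step 5: op5 read() → 18 — value 18

linearizable — witness: op2 < op1 < op3 < op4 < op5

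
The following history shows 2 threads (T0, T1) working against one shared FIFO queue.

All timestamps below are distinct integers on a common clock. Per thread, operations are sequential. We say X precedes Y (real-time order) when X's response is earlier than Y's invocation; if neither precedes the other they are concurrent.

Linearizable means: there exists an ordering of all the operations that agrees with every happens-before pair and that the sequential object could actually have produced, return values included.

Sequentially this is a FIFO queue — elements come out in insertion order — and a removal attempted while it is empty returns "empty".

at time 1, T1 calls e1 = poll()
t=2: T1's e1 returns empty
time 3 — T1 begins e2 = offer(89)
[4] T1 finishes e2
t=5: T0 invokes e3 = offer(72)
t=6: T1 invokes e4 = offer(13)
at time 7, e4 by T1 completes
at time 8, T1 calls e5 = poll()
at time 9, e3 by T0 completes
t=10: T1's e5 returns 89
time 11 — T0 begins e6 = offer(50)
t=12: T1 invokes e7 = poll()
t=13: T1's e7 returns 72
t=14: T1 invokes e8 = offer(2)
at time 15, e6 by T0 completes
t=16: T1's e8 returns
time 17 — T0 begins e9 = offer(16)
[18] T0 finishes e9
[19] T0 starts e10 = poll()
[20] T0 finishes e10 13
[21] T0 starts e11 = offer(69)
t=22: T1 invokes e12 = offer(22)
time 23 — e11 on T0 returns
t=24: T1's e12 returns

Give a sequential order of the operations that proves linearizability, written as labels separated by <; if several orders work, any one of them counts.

e1 < e2 < e3 < e4 < e5 < e6 < e7 < e8 < e9 < e10 < e11 < e12

after step 1 (e1 poll() → empty): queue <>
after step 2 (e2 offer(89)): queue <89>
after step 3 (e3 offer(72)): queue <89,72>
after step 4 (e4 offer(13)): queue <89,72,13>
after step 5 (e5 poll() → 89): queue <72,13>
after step 6 (e6 offer(50)): queue <72,13,50>
after step 7 (e7 poll() → 72): queue <13,50>
after step 8 (e8 offer(2)): queue <13,50,2>
after step 9 (e9 offer(16)): queue <13,50,2,16>
after step 10 (e10 poll() → 13): queue <50,2,16>
after step 11 (e11 offer(69)): queue <50,2,16,69>
after step 12 (e12 offer(22)): queue <50,2,16,69,22>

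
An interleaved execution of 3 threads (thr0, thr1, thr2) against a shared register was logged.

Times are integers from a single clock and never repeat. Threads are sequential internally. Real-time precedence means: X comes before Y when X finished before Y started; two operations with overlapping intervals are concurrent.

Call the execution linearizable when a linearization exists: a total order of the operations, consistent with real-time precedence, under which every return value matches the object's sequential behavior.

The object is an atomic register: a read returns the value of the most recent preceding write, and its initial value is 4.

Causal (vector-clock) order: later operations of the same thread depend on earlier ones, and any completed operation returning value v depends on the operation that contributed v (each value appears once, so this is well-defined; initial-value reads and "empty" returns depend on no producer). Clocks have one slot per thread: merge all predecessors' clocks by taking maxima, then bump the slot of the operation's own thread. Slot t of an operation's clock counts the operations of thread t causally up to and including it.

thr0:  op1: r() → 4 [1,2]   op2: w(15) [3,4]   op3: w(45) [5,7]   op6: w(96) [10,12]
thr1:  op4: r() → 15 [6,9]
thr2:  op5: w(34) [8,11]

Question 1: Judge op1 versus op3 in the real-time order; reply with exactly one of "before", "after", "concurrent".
before

op1 spans [1,2], op3 spans [5,7]
resp(op1)=2 < inv(op3)=5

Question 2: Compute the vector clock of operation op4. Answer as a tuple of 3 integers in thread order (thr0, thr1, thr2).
(2, 1, 0)

no predecessors for op5 (invoked 8): thr2 increments from zero → (0, 0, 1)
no predecessors for op1 (invoked 1): thr0 increments from zero → (1, 0, 0)
from VC(op1)=(1, 0, 0), op2 (invoked 3) maxes components and bumps thr0 → (2, 0, 0)
from VC(op2)=(2, 0, 0), op4 (invoked 6) maxes components and bumps thr1 → (2, 1, 0)
from VC(op2)=(2, 0, 0), op3 (invoked 5) maxes components and bumps thr0 → (3, 0, 0)
from VC(op3)=(3, 0, 0), op6 (invoked 10) maxes components and bumps thr0 → (4, 0, 0)
target: VC(op4) = (2, 1, 0)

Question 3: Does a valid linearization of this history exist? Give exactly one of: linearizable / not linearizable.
linearizable

one valid linearization: op1, op2, op4, op3, op5, op6
1. op1 r() → 4, leaving value 4
2. op2 w(15), leaving value 15
3. op4 r() → 15, leaving value 15
4. op3 w(45), leaving value 45
5. op5 w(34), leaving value 34
6. op6 w(96), leaving value 96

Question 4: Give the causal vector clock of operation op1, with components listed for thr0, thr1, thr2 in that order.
(1, 0, 0)

op5, invoked 8, has no incoming edges; only thr2's bump applies → (0, 0, 1)
op1, invoked 1, has no incoming edges; only thr0's bump applies → (1, 0, 0)
op2, invoked 3, takes VC(op1)=(1, 0, 0) under max, adds 1 for thr0 → (2, 0, 0)
op4, invoked 6, takes VC(op2)=(2, 0, 0) under max, adds 1 for thr1 → (2, 1, 0)
op3, invoked 5, takes VC(op2)=(2, 0, 0) under max, adds 1 for thr0 → (3, 0, 0)
op6, invoked 10, takes VC(op3)=(3, 0, 0) under max, adds 1 for thr0 → (4, 0, 0)
target: VC(op1) = (1, 0, 0)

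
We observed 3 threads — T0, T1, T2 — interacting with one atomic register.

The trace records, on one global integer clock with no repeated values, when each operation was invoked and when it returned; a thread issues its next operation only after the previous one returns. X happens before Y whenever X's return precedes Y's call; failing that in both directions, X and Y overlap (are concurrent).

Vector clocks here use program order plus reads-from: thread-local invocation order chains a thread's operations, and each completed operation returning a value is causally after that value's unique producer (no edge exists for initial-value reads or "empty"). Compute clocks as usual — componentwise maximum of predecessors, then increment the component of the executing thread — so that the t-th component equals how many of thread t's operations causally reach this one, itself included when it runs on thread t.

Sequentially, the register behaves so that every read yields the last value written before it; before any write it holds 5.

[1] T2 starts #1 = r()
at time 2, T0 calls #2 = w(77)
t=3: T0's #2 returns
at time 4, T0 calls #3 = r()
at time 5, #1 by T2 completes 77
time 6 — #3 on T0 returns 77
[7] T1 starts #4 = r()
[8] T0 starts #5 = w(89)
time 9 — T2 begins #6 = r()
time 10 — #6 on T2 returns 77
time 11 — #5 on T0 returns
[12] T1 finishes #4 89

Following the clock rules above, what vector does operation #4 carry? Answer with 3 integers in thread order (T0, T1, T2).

(3, 1, 0)

invoked at 2, #2 has no predecessors; its own T0 bump gives (1, 0, 0)
from VC(#2)=(1, 0, 0), #1 (invoked 1) maxes components and bumps T2 → (1, 0, 1)
from VC(#2)=(1, 0, 0), #3 (invoked 4) maxes components and bumps T0 → (2, 0, 0)
from VC(#1)=(1, 0, 1), VC(#2)=(1, 0, 0), #6 (invoked 9) maxes components and bumps T2 → (1, 0, 2)
from VC(#3)=(2, 0, 0), #5 (invoked 8) maxes components and bumps T0 → (3, 0, 0)
from VC(#5)=(3, 0, 0), #4 (invoked 7) maxes components and bumps T1 → (3, 1, 0)
target: VC(#4) = (3, 1, 0)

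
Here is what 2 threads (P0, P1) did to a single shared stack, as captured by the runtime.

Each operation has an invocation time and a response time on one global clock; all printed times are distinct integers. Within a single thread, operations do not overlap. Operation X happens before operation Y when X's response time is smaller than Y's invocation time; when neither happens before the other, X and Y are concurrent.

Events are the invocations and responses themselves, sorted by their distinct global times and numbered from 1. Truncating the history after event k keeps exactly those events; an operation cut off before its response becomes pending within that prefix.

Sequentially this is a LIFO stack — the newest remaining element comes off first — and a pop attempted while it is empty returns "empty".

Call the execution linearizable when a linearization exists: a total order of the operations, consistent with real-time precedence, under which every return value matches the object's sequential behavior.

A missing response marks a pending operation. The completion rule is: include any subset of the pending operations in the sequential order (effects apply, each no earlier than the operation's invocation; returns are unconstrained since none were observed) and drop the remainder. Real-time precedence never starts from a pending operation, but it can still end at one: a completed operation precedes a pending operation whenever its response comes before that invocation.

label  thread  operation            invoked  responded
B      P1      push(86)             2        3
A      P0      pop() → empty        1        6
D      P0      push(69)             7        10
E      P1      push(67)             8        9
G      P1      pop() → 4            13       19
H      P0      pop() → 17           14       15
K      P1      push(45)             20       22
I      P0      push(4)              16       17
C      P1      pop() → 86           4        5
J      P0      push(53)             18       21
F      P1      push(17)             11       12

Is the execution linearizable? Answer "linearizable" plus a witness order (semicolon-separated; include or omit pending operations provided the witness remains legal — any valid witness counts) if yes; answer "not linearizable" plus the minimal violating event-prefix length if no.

linearizable — witness: A; B; C; D; E; F; H; I; G; J; K

after step 1 (A pop() → empty): stack <>
after step 2 (B push(86)): stack <86>
after step 3 (C pop() → 86): stack <>
after step 4 (D push(69)): stack <69>
after step 5 (E push(67)): stack <69,67>
after step 6 (F push(17)): stack <69,67,17>
after step 7 (H pop() → 17): stack <69,67>
after step 8 (I push(4)): stack <69,67,4>
after step 9 (G pop() → 4): stack <69,67>
after step 10 (J push(53)): stack <69,67,53>
after step 11 (K push(45)): stack <69,67,53,45>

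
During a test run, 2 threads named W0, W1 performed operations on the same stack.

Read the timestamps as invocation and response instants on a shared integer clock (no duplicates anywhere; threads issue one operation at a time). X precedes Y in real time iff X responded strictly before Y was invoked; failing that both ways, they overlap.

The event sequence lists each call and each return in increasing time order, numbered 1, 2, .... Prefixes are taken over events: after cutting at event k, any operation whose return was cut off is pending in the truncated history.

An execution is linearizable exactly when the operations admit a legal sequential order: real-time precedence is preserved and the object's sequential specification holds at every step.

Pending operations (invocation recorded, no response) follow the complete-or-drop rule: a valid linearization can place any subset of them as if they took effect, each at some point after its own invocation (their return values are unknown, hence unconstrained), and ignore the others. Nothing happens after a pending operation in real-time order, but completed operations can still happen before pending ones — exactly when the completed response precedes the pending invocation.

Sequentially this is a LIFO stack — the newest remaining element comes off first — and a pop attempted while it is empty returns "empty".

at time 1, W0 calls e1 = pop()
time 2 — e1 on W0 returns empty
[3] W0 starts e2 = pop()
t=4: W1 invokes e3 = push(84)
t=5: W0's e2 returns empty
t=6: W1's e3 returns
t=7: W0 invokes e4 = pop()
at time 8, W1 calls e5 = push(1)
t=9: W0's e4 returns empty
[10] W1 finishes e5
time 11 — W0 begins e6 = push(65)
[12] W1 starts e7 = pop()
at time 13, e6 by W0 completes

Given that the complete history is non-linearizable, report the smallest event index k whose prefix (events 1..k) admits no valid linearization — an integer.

one valid order for events 1..8 is e1, e2, e3:
1. e1 pop() → empty, leaving stack <>
2. e2 pop() → empty, leaving stack <>
3. e3 push(84), leaving stack <84>
event 9 — e4's response, time 9 — after it, nothing linearizes
including or dropping the 1 pending operation (e5) in any combination fails
e.g. e1, e2, e3, e4 (pending dropped): illegal at step 4, since e4 pop() → empty cannot apply there
e.g. e1, e3, e2, e4 (pending dropped): illegal at step 3, since e2 pop() → empty cannot apply there

9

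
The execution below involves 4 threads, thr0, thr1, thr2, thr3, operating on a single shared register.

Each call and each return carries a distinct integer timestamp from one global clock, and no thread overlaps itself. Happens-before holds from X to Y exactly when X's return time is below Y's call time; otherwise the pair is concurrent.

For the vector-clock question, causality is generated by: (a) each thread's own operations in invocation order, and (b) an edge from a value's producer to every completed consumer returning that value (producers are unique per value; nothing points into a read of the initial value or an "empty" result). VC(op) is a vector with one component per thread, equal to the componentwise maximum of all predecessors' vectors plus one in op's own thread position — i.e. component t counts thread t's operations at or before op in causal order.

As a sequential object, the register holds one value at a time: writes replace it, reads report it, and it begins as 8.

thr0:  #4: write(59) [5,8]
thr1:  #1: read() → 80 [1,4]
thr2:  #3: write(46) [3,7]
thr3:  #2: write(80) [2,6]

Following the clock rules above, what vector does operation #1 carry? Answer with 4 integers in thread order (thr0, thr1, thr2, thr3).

#2, invoked 2, has no incoming edges; only thr3's bump applies → (0, 0, 0, 1)
#3, invoked 3, has no incoming edges; only thr2's bump applies → (0, 0, 1, 0)
#4, invoked 5, has no incoming edges; only thr0's bump applies → (1, 0, 0, 0)
invoked at 1, #1 merges VC(#2)=(0, 0, 0, 1) and bumps thr1's slot → (0, 1, 0, 1)
target: VC(#1) = (0, 1, 0, 1)

(0, 1, 0, 1)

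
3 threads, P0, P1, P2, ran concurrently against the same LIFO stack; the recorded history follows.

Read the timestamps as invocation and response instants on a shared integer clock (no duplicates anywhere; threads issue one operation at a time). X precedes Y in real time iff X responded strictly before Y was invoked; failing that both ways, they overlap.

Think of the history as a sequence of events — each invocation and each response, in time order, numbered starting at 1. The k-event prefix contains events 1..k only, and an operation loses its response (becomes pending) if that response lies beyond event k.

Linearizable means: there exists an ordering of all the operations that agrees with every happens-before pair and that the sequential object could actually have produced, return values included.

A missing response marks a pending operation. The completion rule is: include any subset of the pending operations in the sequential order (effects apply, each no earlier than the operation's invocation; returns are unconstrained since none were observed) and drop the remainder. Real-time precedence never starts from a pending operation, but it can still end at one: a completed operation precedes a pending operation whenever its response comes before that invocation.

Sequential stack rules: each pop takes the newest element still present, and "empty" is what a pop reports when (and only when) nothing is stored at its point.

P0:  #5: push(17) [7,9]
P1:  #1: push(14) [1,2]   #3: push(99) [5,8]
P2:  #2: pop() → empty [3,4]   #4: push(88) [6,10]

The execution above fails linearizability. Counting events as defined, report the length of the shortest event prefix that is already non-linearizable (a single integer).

one valid order for events 1..3 is #1:
after step 1 (#1 push(14)): stack <14>
adding event 4 (#2 responds at 4) leaves no legal real-time order
one such order, #1, #2, breaks at step 2 where #2 pop() → empty is illegal

4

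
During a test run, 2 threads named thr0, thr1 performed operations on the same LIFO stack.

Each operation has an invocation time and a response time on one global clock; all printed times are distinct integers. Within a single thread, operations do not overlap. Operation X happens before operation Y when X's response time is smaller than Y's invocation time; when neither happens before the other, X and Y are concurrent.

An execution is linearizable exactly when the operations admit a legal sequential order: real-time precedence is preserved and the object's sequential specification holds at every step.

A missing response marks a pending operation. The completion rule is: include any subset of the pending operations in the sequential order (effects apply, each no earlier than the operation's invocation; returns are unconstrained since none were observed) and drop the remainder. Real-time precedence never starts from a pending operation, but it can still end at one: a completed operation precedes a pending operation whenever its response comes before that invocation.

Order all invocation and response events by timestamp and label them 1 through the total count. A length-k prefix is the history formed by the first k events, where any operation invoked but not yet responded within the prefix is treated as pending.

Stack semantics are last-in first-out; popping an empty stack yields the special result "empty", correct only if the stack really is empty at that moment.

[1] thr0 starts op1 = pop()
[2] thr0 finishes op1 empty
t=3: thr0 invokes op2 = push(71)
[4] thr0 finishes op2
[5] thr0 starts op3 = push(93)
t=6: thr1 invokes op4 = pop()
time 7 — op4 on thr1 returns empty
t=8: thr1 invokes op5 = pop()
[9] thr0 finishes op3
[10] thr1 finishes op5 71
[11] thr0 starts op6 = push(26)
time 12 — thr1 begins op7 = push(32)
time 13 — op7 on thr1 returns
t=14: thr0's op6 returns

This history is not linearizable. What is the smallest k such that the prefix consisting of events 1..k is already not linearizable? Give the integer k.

events 1..6 are linearizable; a witness order is op1, op2:
after step 1 (op1 pop() → empty): stack <>
after step 2 (op2 push(71)): stack <71>
adding event 7 (op4 responds at 7) leaves no legal real-time order
include/drop combinations of the 1 pending operation (op3) were all tried; none helps
one such order, op1, op2, op4 (pending dropped), breaks at step 3 where op4 pop() → empty is illegal

7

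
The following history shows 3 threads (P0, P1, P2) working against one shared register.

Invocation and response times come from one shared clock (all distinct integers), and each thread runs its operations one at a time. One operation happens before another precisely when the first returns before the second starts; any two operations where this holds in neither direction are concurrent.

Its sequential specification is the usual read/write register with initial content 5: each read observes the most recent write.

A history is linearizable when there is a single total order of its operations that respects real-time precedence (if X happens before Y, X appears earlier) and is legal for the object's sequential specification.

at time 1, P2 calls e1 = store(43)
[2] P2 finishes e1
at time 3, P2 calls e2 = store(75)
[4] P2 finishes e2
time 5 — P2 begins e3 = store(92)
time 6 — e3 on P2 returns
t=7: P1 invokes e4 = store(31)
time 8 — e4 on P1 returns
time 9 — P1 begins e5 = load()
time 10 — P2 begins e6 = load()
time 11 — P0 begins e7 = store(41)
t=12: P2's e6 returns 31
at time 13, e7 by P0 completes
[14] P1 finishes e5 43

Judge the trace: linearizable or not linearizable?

not linearizable

cut after 13 events: linearizable; cut after 14 events (e5 responds, time 14): not linearizable
every one of the 6 real-time-consistent orders over 7 completed register ops fails the sequential spec
take e1, e2, e3, e4, e5, e6, e7: step 5 already fails, because e5 load() → 43 cannot occur there
take e1, e2, e3, e4, e5, e7, e6: step 5 already fails, because e5 load() → 43 cannot occur there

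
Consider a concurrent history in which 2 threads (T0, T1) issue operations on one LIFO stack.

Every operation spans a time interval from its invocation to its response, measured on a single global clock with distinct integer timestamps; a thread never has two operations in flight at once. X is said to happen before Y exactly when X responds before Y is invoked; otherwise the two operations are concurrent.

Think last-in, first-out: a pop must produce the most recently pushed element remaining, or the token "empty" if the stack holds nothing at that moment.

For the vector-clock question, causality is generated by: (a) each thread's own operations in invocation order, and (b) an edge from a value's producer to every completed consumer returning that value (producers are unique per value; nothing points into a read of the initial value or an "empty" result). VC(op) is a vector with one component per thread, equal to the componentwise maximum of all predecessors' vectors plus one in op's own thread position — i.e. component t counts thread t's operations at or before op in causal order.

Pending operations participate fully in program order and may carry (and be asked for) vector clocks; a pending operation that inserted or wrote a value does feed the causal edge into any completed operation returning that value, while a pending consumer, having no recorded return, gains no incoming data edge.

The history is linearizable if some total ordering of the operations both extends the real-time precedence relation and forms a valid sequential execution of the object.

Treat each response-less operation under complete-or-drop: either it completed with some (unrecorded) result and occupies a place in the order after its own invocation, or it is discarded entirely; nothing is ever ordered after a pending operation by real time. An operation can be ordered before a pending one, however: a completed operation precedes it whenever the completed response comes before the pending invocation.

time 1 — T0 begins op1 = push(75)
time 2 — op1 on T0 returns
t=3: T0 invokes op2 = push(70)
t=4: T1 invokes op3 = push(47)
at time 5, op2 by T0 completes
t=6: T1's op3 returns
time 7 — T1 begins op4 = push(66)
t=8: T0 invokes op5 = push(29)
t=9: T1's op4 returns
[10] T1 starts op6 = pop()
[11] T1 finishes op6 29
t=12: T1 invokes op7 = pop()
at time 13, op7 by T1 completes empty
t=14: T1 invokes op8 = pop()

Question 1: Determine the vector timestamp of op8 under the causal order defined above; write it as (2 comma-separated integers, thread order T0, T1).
no predecessors for op3 (invoked 4): T1 increments from zero → (0, 1)
no predecessors for op1 (invoked 1): T0 increments from zero → (1, 0)
op4, invoked 7, takes VC(op3)=(0, 1) under max, adds 1 for T1 → (0, 2)
op2, invoked 3, takes VC(op1)=(1, 0) under max, adds 1 for T0 → (2, 0)
op5, invoked 8, takes VC(op2)=(2, 0) under max, adds 1 for T0 → (3, 0)
op6, invoked 10, takes VC(op4)=(0, 2), VC(op5)=(3, 0) under max, adds 1 for T1 → (3, 3)
op7, invoked 12, takes VC(op6)=(3, 3) under max, adds 1 for T1 → (3, 4)
op8, invoked 14, takes VC(op7)=(3, 4) under max, adds 1 for T1 → (3, 5)
target: VC(op8) = (3, 5)

(3, 5)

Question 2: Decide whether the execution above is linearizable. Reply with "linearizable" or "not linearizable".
already the first 13 events (up to op7's response at time 13) admit no linearization; the first 12 still do
no legal order exists: 2 real-time-consistent candidates over 6 completed LIFO stack operations, all rejected
no escape via the 1 pending operation (op5): every completion choice fails
take op1, op2, op3, op4, op6, op7 (pending dropped): step 5 already fails, because op6 pop() → 29 cannot occur there
take op1, op3, op2, op4, op6, op7 (pending dropped): step 5 already fails, because op6 pop() → 29 cannot occur there

not linearizable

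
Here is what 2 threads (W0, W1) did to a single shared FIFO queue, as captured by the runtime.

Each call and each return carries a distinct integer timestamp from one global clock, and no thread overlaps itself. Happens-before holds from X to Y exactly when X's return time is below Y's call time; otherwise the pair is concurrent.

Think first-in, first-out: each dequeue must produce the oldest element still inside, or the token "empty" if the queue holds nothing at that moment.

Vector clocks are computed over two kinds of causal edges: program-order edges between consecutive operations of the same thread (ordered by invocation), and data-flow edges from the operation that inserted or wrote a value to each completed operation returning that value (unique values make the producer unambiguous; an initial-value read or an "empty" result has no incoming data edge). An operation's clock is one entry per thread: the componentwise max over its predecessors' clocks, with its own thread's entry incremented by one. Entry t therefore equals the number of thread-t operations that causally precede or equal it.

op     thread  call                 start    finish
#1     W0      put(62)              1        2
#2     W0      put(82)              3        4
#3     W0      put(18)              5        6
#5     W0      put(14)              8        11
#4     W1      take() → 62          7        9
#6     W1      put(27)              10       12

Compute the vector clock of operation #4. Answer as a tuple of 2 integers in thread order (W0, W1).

(1, 1)

#1 (invocation 1): nothing precedes it; W0's component alone gives (1, 0)
from VC(#1)=(1, 0), #4 (invoked 7) maxes components and bumps W1 → (1, 1)
from VC(#1)=(1, 0), #2 (invoked 3) maxes components and bumps W0 → (2, 0)
from VC(#4)=(1, 1), #6 (invoked 10) maxes components and bumps W1 → (1, 2)
from VC(#2)=(2, 0), #3 (invoked 5) maxes components and bumps W0 → (3, 0)
from VC(#3)=(3, 0), #5 (invoked 8) maxes components and bumps W0 → (4, 0)
target: VC(#4) = (1, 1)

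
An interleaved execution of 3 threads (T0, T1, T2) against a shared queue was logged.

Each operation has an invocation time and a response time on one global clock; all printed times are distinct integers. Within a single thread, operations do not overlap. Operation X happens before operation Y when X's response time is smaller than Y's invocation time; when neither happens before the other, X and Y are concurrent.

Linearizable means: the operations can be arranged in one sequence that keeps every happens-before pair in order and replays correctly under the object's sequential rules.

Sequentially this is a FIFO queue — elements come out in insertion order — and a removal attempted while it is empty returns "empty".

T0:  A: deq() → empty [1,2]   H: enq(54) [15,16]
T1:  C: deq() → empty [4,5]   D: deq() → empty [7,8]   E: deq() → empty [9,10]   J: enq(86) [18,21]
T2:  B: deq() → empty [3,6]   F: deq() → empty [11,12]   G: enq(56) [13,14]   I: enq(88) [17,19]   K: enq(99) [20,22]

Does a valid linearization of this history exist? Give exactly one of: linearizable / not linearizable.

one valid linearization: A, B, C, D, E, F, G, H, I, J, K
step 1: A deq() → empty — queue <>
step 2: B deq() → empty — queue <>
step 3: C deq() → empty — queue <>
step 4: D deq() → empty — queue <>
step 5: E deq() → empty — queue <>
step 6: F deq() → empty — queue <>
step 7: G enq(56) — queue <56>
step 8: H enq(54) — queue <56,54>
step 9: I enq(88) — queue <56,54,88>
step 10: J enq(86) — queue <56,54,88,86>
step 11: K enq(99) — queue <56,54,88,86,99>

linearizable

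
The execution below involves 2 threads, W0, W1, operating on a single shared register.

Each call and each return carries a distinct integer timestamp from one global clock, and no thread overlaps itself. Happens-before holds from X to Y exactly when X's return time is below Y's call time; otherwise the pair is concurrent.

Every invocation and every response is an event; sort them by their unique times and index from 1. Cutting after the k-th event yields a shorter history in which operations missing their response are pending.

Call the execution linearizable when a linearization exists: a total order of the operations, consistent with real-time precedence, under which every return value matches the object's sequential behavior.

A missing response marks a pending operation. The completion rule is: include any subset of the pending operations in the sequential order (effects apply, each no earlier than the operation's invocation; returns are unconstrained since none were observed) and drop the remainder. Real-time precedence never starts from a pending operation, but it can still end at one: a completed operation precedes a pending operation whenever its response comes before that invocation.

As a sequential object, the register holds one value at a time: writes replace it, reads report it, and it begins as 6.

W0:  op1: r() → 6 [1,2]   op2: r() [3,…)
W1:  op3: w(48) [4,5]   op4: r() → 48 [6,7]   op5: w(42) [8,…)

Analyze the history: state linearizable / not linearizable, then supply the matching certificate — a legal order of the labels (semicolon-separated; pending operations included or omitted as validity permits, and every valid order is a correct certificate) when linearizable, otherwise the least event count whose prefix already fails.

step 1: op1 r() → 6 — value 6
step 2: op2 r() (pending, included) — value 6
step 3: op3 w(48) — value 48
step 4: op4 r() → 48 — value 48

linearizable — witness: op1; op2; op3; op4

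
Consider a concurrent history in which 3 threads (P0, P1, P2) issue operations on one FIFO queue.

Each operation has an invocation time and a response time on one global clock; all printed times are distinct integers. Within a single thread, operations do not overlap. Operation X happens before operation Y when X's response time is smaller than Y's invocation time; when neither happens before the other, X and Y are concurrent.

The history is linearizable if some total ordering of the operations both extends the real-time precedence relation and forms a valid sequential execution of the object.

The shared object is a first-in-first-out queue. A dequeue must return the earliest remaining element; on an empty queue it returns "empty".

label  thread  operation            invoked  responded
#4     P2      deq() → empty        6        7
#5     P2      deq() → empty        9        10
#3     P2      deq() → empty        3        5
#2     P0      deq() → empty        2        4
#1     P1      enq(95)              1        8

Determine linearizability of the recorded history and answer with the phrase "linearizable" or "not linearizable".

prefix check: 1..9 passes, 1..10 fails once #5's time-10 response joins
8 orders of the 5 completed FIFO queue ops respect real time; none is legal
e.g. #1, #2, #3, #4, #5: illegal at step 2, since #2 deq() → empty cannot apply there
e.g. #1, #3, #2, #4, #5: illegal at step 2, since #3 deq() → empty cannot apply there

not linearizable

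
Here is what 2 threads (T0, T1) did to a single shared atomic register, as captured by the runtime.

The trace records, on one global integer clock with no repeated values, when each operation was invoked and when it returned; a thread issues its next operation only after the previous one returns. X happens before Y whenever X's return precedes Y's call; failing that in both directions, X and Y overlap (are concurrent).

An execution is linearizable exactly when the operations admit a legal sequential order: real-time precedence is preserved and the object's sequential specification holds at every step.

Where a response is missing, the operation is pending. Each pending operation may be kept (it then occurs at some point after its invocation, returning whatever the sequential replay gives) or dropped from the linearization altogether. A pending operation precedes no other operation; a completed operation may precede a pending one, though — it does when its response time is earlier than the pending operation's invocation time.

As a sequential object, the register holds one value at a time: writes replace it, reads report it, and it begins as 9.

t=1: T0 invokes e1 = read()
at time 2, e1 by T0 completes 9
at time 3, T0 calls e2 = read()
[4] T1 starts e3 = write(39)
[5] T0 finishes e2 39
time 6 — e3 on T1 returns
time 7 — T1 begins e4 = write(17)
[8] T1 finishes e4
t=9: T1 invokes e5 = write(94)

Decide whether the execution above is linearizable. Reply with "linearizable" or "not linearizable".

a witness: e1, e3, e2, e4
after step 1 (e1 read() → 9): value 9
after step 2 (e3 write(39)): value 39
after step 3 (e2 read() → 39): value 39
after step 4 (e4 write(17)): value 17

linearizable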